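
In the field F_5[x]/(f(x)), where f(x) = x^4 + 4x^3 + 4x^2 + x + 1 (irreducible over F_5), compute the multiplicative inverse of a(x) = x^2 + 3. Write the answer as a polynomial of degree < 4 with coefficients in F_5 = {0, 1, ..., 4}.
a(x)^(-1) ≡ 2x^3 + 4x^2 + x + 4 (mod f(x))

Since f is irreducible over F_5, F_5[x]/(f) is a field and a(x) ≠ 0 has an inverse. Apply the extended Euclidean algorithm to f(x) and a(x) in F_5[x]: f(x) = (x^2 + 4x + 1)·a(x) + (4x + 3);  a(x) = (4x + 2)·(4x + 3) + (2). The last nonzero remainder is the constant 2 = gcd(f, a) in F_5. Back-substituting through the division chain expresses 2 = s(x)·a(x) + t(x)·f(x) with s(x) ≡ 4x^3 + 3x^2 + 2x + 3 (mod f), so (4x^3 + 3x^2 + 2x + 3)·a(x) ≡ 2 (mod f). Multiplying by 2^(-1) ≡ 3 in F_5 gives a(x)^(-1) ≡ 3·(4x^3 + 3x^2 + 2x + 3) ≡ 2x^3 + 4x^2 + x + 4 (mod f). Check: (x^2 + 3)·(2x^3 + 4x^2 + x + 4) = 2x^5 + 4x^4 + 2x^3 + x^2 + 3x + 2 ≡ 1 (mod x^4 + 4x^3 + 4x^2 + x + 1).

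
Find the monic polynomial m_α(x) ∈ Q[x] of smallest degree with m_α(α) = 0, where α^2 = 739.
m_α(x) = x^2 - 739

α satisfies α^2 - 739 = 0, so x^2 - 739 annihilates α. Since d = 739 is squarefree and ≠ 1, it is not a perfect square in Q, so x^2 - 739 has no rational root and is therefore irreducible over Q (a degree-2 polynomial over a field is irreducible iff it has no root). Hence m_α(x) = x^2 - 739.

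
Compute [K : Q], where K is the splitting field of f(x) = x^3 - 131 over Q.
[K : Q] = 6

The roots of x^3 - 131 are ∛131, ω∛131, ω^2∛131 where ω = e^(2πi/3) is a primitive cube root of unity, so K = Q(∛131, ω). Now [Q(∛131):Q] = 3 (since 131 is not a perfect cube, x^3 - 131 is irreducible) and [Q(ω):Q] = 2. Both 2 and 3 divide [K:Q], and [K:Q] ≤ 3·2 = 6, so [K:Q] = 6. (Equivalently: Q(∛131) ⊂ R but ω ∉ R, so [K : Q(∛131)] = 2.)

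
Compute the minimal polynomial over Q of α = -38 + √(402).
m_α(x) = x^2 + 76x + 1042

From α + 38 = √(402), squaring gives (α + 38)^2 = 402, i.e. α^2 + 76α + 1444 = 402, so α^2 + 76α + 1042 = 0. The discriminant of x^2 + 76x + 1042 is (76)^2 - 4·(1042) = 5776 - 4168 = 1608, and 4·(402) is not a perfect square in Q since 402 is squarefree and ≠ 1. Hence x^2 + 76x + 1042 is irreducible over Q and is the minimal polynomial of α.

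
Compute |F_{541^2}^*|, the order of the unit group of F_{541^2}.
|F_{541^2}^*| = 292680

F_{541^2} has 541^2 = 292681 elements; its multiplicative group consists of all nonzero elements, so |F_{541^2}^*| = 292681 - 1 = 292680. (It is cyclic since any finite subgroup of the multiplicative group of a field is cyclic.)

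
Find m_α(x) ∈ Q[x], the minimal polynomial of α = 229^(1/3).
m_α(x) = x^3 - 229

α satisfies α^3 = 229, so x^3 - 229 annihilates α. By the rational root test, a rational root p/q (in lowest terms) of x^3 - 229 would satisfy p^3 = 229 q^3, forcing q = 1 and p^3 = 229; but 229 is not a perfect cube, contradiction. A monic cubic over Q with no rational root is irreducible (any nontrivial factorization would include a linear factor). Hence x^3 - 229 is the minimal polynomial of α, and in particular [Q(α):Q] = 3.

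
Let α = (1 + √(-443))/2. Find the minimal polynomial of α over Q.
m_α(x) = x^2 - x + 111

From 2α - 1 = √(-443), squaring gives (2α - 1)^2 = -443, i.e. 4α^2 - 4α + 1 = -443, so α^2 - α + (1 + 443)/4 = 0. Since -443 ≡ 1 (mod 4), (1 + 443)/4 = 111 ∈ Z. The polynomial x^2 - x + 111 has discriminant 1 - 4·(111) = -443, which is not a perfect square in Q (d = -443 is squarefree and ≠ 1), so x^2 - x + 111 is irreducible over Q. It is the minimal polynomial of α.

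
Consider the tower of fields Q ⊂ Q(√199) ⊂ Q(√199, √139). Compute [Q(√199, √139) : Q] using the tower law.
[Q(√199, √139) : Q] = 4

[Q(√199):Q] = 2 (min poly x^2 - 199, irreducible since 199 is squarefree > 1). For the top step, suppose √139 ∈ Q(√199), say √139 = c + d√199 with c, d ∈ Q. Squaring: 139 = c^2 + 199d^2 + 2cd√199. Since √199 ∉ Q this forces 2cd = 0. If d = 0 then √139 = c ∈ Q, contradicting 139 squarefree > 1. If c = 0 then 139 = 199d^2, so 199·139 = (199d)^2 is a perfect square in Q — but 199·139 = 27661 is not a perfect square (since 199 and 139 are distinct squarefree integers). Contradiction. Hence √139 ∉ Q(√199), so x^2 - 139 stays irreducible over Q(√199) and [Q(√199, √139) : Q(√199)] = 2. By the tower law, [Q(√199, √139) : Q] = 2 · 2 = 4.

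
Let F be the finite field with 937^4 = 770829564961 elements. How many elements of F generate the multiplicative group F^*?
There are φ(770829564960) = 160207331328 primitive elements

F_q^* is cyclic of order q - 1 = 770829564960. A cyclic group of order m has exactly φ(m) generators. Here m = 770829564960 = 2^5 · 3^2 · 5 · 7 · 13 · 67 · 87797, so the number of primitive elements is φ(770829564960) = 160207331328.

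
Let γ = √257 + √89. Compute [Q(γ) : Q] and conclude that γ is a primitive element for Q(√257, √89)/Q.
[Q(γ) : Q] = 4 (equivalently, Q(γ) = Q(√257, √89))

Obviously Q(γ) ⊆ Q(√257, √89), and [Q(√257, √89):Q] = 4 (since 257, 89 are distinct squarefree integers > 1 with 22873 not a perfect square). To show equality we compute the minimal polynomial of γ. From γ = √257 + √89: γ^2 = 257 + 2√(22873) + 89 = 346 + 2√(22873), so γ^2 - 346 = 2√(22873); squaring, (γ^2 - 346)^2 = 4·22873, i.e. γ^4 - 692γ^2 + 119716 - 91492 = 0, i.e. γ^4 - 692γ^2 + 28224 = 0. So γ is a root of x^4 - 692x^2 + 28224. This polynomial is irreducible over Q: it has no rational root (each ±√257 ± √89 is irrational), and any factorization into two quadratics over Q would force √(22873) ∈ Q (pairing opposite roots) or √257, √89 ∈ Q (other pairings), all impossible. Hence [Q(γ):Q] = 4 = [Q(√257, √89):Q], so Q(γ) = Q(√257, √89).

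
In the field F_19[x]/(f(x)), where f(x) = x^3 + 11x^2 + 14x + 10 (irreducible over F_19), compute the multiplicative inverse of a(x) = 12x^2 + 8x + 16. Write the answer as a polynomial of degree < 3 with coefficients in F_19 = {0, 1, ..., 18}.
a(x)^(-1) ≡ 8x^2 + 7x + 18 (mod f(x))

Since f is irreducible over F_19, F_19[x]/(f) is a field and a(x) ≠ 0 has an inverse. Apply the extended Euclidean algorithm to f(x) and a(x) in F_19[x]: f(x) = (8x + 13)·a(x) + (10x + 11);  a(x) = (5x + 1)·(10x + 11) + (5). The last nonzero remainder is the constant 5 = gcd(f, a) in F_19. Back-substituting through the division chain expresses 5 = s(x)·a(x) + t(x)·f(x) with s(x) ≡ 2x^2 + 16x + 14 (mod f), so (2x^2 + 16x + 14)·a(x) ≡ 5 (mod f). Multiplying by 5^(-1) ≡ 4 in F_19 gives a(x)^(-1) ≡ 4·(2x^2 + 16x + 14) ≡ 8x^2 + 7x + 18 (mod f). Check: (12x^2 + 8x + 16)·(8x^2 + 7x + 18) = x^4 + 15x^3 + x^2 + 9x + 3 ≡ 1 (mod x^3 + 11x^2 + 14x + 10).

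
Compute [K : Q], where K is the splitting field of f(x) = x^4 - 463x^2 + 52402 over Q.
[K : Q] = 4

Solving the quadratic in x^2: x^2 = (463 ± √(463^2 - 4·52402))/2 = (463 ± √4761)/2 = (463 ± 69)/2, giving x^2 = 197 or x^2 = 266. So f(x) = (x^2 - 197)(x^2 - 266) and the roots of f are ±√197, ±√266. Hence the splitting field is K = Q(√197, √266). Since 197 and 266 are distinct squarefree integers > 1, their product 52402 is not a perfect square, so √266 ∉ Q(√197). By the tower law [K:Q] = [Q(√197,√266):Q(√197)] · [Q(√197):Q] = 2 · 2 = 4.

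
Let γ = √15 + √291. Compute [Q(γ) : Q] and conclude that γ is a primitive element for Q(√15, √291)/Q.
[Q(γ) : Q] = 4 (equivalently, Q(γ) = Q(√15, √291))

Obviously Q(γ) ⊆ Q(√15, √291), and [Q(√15, √291):Q] = 4 (since 15, 291 are distinct squarefree integers > 1 with 4365 not a perfect square). To show equality we compute the minimal polynomial of γ. From γ = √15 + √291: γ^2 = 15 + 2√(4365) + 291 = 306 + 2√(4365), so γ^2 - 306 = 2√(4365); squaring, (γ^2 - 306)^2 = 4·4365, i.e. γ^4 - 612γ^2 + 93636 - 17460 = 0, i.e. γ^4 - 612γ^2 + 76176 = 0. So γ is a root of x^4 - 612x^2 + 76176. This polynomial is irreducible over Q: it has no rational root (each ±√15 ± √291 is irrational), and any factorization into two quadratics over Q would force √(4365) ∈ Q (pairing opposite roots) or √15, √291 ∈ Q (other pairings), all impossible. Hence [Q(γ):Q] = 4 = [Q(√15, √291):Q], so Q(γ) = Q(√15, √291).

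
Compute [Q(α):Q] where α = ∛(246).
[Q(α):Q] = 3

The minimal polynomial of α is x^3 - 246, irreducible over Q since 246 is not a perfect cube (so x^3 - 246 has no rational root). Hence [Q(α):Q] = deg(m_α) = 3.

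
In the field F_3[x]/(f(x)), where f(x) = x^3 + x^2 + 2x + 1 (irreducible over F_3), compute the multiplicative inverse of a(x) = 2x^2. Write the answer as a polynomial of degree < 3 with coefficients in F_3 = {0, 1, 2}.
a(x)^(-1) ≡ x^2 + 2x (mod f(x))

Since f is irreducible over F_3, F_3[x]/(f) is a field and a(x) ≠ 0 has an inverse. Apply the extended Euclidean algorithm to f(x) and a(x) in F_3[x]: f(x) = (2x + 2)·a(x) + (2x + 1);  a(x) = (x + 1)·(2x + 1) + (2). The last nonzero remainder is the constant 2 = gcd(f, a) in F_3. Back-substituting through the division chain expresses 2 = s(x)·a(x) + t(x)·f(x) with s(x) ≡ 2x^2 + x (mod f), so (2x^2 + x)·a(x) ≡ 2 (mod f). Multiplying by 2^(-1) ≡ 2 in F_3 gives a(x)^(-1) ≡ 2·(2x^2 + x) ≡ x^2 + 2x (mod f). Check: (2x^2)·(x^2 + 2x) = 2x^4 + x^3 ≡ 1 (mod x^3 + x^2 + 2x + 1).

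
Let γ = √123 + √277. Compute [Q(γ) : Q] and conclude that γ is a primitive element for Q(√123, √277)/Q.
[Q(γ) : Q] = 4 (equivalently, Q(γ) = Q(√123, √277))

Obviously Q(γ) ⊆ Q(√123, √277), and [Q(√123, √277):Q] = 4 (since 123, 277 are distinct squarefree integers > 1 with 34071 not a perfect square). To show equality we compute the minimal polynomial of γ. From γ = √123 + √277: γ^2 = 123 + 2√(34071) + 277 = 400 + 2√(34071), so γ^2 - 400 = 2√(34071); squaring, (γ^2 - 400)^2 = 4·34071, i.e. γ^4 - 800γ^2 + 160000 - 136284 = 0, i.e. γ^4 - 800γ^2 + 23716 = 0. So γ is a root of x^4 - 800x^2 + 23716. This polynomial is irreducible over Q: it has no rational root (each ±√123 ± √277 is irrational), and any factorization into two quadratics over Q would force √(34071) ∈ Q (pairing opposite roots) or √123, √277 ∈ Q (other pairings), all impossible. Hence [Q(γ):Q] = 4 = [Q(√123, √277):Q], so Q(γ) = Q(√123, √277).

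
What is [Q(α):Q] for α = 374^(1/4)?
[Q(α):Q] = 4

α is a root of x^4 - 374. By Eisenstein's criterion at the prime p = 2 (which divides the constant term 374 but p^2 = 4 does not, since 374 is squarefree), x^4 - 374 is irreducible over Q. Hence [Q(α):Q] = 4.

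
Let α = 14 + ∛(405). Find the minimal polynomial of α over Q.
m_α(x) = x^3 - 42x^2 + 588x - 3149

Set β = α - 14 = ∛(405), so β^3 = 405. Then (α - 14)^3 - 405 = 0, i.e. α is a root of g(x) = (x - 14)^3 - 405 = x^3 - 42x^2 + 588x - 3149. Since g(x) = h(x - 14) where h(x) = x^3 - 405, and h is irreducible over Q (because 405 is not a perfect cube, so h has no rational root, and a monic cubic with no rational root is irreducible), g is also irreducible (irreducibility is preserved under the substitution x → x - 14). Hence m_α(x) = x^3 - 42x^2 + 588x - 3149.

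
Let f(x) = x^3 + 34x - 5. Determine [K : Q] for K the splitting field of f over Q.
[K : Q] = 6

By the rational root test, any rational root of the monic integer polynomial f(x) = x^3 + 34x - 5 must be an integer dividing the constant term -5, i.e. one of ±{1, 5}. Evaluating: f(1) = 30, f(-1) = -40, f(5) = 290, f(-5) = -300; none is 0, so f has no rational root and is therefore irreducible over Q (a cubic with no linear factor over a field is irreducible). For an irreducible cubic, the Galois group is A_3 or S_3 according as the discriminant disc(f) = -4a^3 - 27b^2 = -4·(34)^3 - 27·(-5)^2 = -157891 is or is not a square in Q. Here disc(f) = -157891 is not a perfect square in Q, so the Galois group of f over Q is not contained in A_3 and must be all of S_3. The splitting field has degree |S_3| = 6 over Q, so [K : Q] = 6.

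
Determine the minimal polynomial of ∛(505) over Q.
m_α(x) = x^3 - 505

α satisfies α^3 = 505, so x^3 - 505 annihilates α. By the rational root test, a rational root p/q (in lowest terms) of x^3 - 505 would satisfy p^3 = 505 q^3, forcing q = 1 and p^3 = 505; but 505 is not a perfect cube, contradiction. A monic cubic over Q with no rational root is irreducible (any nontrivial factorization would include a linear factor). Hence x^3 - 505 is the minimal polynomial of α, and in particular [Q(α):Q] = 3.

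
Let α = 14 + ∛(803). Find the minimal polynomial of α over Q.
m_α(x) = x^3 - 42x^2 + 588x - 3547

Set β = α - 14 = ∛(803), so β^3 = 803. Then (α - 14)^3 - 803 = 0, i.e. α is a root of g(x) = (x - 14)^3 - 803 = x^3 - 42x^2 + 588x - 3547. Since g(x) = h(x - 14) where h(x) = x^3 - 803, and h is irreducible over Q (because 803 is not a perfect cube, so h has no rational root, and a monic cubic with no rational root is irreducible), g is also irreducible (irreducibility is preserved under the substitution x → x - 14). Hence m_α(x) = x^3 - 42x^2 + 588x - 3547.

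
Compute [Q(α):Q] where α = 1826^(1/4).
[Q(α):Q] = 4

α is a root of x^4 - 1826. By Eisenstein's criterion at the prime p = 2 (which divides the constant term 1826 but p^2 = 4 does not, since 1826 is squarefree), x^4 - 1826 is irreducible over Q. Hence [Q(α):Q] = 4.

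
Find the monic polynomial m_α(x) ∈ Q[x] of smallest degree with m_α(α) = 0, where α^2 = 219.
m_α(x) = x^2 - 219

α satisfies α^2 - 219 = 0, so x^2 - 219 annihilates α. Since d = 219 is squarefree and ≠ 1, it is not a perfect square in Q, so x^2 - 219 has no rational root and is therefore irreducible over Q (a degree-2 polynomial over a field is irreducible iff it has no root). Hence m_α(x) = x^2 - 219.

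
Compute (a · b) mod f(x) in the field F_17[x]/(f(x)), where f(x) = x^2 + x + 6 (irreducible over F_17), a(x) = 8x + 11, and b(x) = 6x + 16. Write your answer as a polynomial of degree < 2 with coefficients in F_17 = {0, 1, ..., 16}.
a · b ≡ 10x + 7 (mod f(x))

Multiply in F_17[x]: a(x)·b(x) = (8x + 11)·(6x + 16) = 14x^2 + 7x + 6. This has degree ≥ 2, so divide by f(x) over F_17: 14x^2 + 7x + 6 = (14)·(x^2 + x + 6) + (10x + 7). Hence a·b ≡ 10x + 7 (mod f). (F_17[x]/(f) is a field with 17^2 = 289 elements since f is irreducible of degree 2.)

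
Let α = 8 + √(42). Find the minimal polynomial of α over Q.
m_α(x) = x^2 - 16x + 22

From α - 8 = √(42), squaring gives (α - 8)^2 = 42, i.e. α^2 - 16α + 64 = 42, so α^2 - 16α + 22 = 0. The discriminant of x^2 - 16x + 22 is (-16)^2 - 4·(22) = 256 - 88 = 168, and 4·(42) is not a perfect square in Q since 42 is squarefree and ≠ 1. Hence x^2 - 16x + 22 is irreducible over Q and is the minimal polynomial of α.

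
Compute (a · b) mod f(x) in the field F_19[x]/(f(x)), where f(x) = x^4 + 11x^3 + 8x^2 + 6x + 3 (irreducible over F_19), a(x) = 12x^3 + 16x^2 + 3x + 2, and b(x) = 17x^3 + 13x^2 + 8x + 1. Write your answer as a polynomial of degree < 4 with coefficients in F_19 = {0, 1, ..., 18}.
a · b ≡ 13x^3 + 9x^2 + 15x + 12 (mod f(x))

Multiply in F_19[x]: a(x)·b(x) = (12x^3 + 16x^2 + 3x + 2)·(17x^3 + 13x^2 + 8x + 1) = 14x^6 + 10x^5 + 13x^4 + 4x^3 + 9x^2 + 2. This has degree ≥ 4, so divide by f(x) over F_19: 14x^6 + 10x^5 + 13x^4 + 4x^3 + 9x^2 + 2 = (14x^2 + 8x + 3)·(x^4 + 11x^3 + 8x^2 + 6x + 3) + (13x^3 + 9x^2 + 15x + 12). Hence a·b ≡ 13x^3 + 9x^2 + 15x + 12 (mod f). (F_19[x]/(f) is a field with 19^4 = 130321 elements since f is irreducible of degree 4.)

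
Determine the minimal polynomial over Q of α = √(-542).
m_α(x) = x^2 + 542

α satisfies α^2 + 542 = 0, so x^2 + 542 annihilates α. Since d = -542 is squarefree and ≠ 1, it is not a perfect square in Q, so x^2 + 542 has no rational root and is therefore irreducible over Q (a degree-2 polynomial over a field is irreducible iff it has no root). Hence m_α(x) = x^2 + 542.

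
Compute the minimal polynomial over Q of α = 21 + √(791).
m_α(x) = x^2 - 42x - 350

From α - 21 = √(791), squaring gives (α - 21)^2 = 791, i.e. α^2 - 42α + 441 = 791, so α^2 - 42α - 350 = 0. The discriminant of x^2 - 42x - 350 is (-42)^2 - 4·(-350) = 1764 + 1400 = 3164, and 4·(791) is not a perfect square in Q since 791 is squarefree and ≠ 1. Hence x^2 - 42x - 350 is irreducible over Q and is the minimal polynomial of α.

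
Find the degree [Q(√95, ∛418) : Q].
[Q(√95, ∛418) : Q] = 6

Let L = Q(√95, ∛418). Since Q(√95) ⊂ L and [Q(√95):Q] = 2, the tower law gives 2 | [L:Q]. Likewise Q(∛418) ⊂ L with [Q(∛418):Q] = 3 (because 418 is not a perfect cube), so 3 | [L:Q]. As gcd(2,3) = 1, [L:Q] is divisible by 6. Conversely L is generated over Q by √95 and ∛418, so [L:Q] ≤ 2·3 = 6. Therefore [Q(√95, ∛418) : Q] = 6.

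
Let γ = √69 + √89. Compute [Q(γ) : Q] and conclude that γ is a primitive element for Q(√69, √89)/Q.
[Q(γ) : Q] = 4 (equivalently, Q(γ) = Q(√69, √89))

Obviously Q(γ) ⊆ Q(√69, √89), and [Q(√69, √89):Q] = 4 (since 69, 89 are distinct squarefree integers > 1 with 6141 not a perfect square). To show equality we compute the minimal polynomial of γ. From γ = √69 + √89: γ^2 = 69 + 2√(6141) + 89 = 158 + 2√(6141), so γ^2 - 158 = 2√(6141); squaring, (γ^2 - 158)^2 = 4·6141, i.e. γ^4 - 316γ^2 + 24964 - 24564 = 0, i.e. γ^4 - 316γ^2 + 400 = 0. So γ is a root of x^4 - 316x^2 + 400. This polynomial is irreducible over Q: it has no rational root (each ±√69 ± √89 is irrational), and any factorization into two quadratics over Q would force √(6141) ∈ Q (pairing opposite roots) or √69, √89 ∈ Q (other pairings), all impossible. Hence [Q(γ):Q] = 4 = [Q(√69, √89):Q], so Q(γ) = Q(√69, √89).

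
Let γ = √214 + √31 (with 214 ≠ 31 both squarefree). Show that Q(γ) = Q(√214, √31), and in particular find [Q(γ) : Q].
[Q(γ) : Q] = 4 (equivalently, Q(γ) = Q(√214, √31))

Obviously Q(γ) ⊆ Q(√214, √31), and [Q(√214, √31):Q] = 4 (since 214, 31 are distinct squarefree integers > 1 with 6634 not a perfect square). To show equality we compute the minimal polynomial of γ. From γ = √214 + √31: γ^2 = 214 + 2√(6634) + 31 = 245 + 2√(6634), so γ^2 - 245 = 2√(6634); squaring, (γ^2 - 245)^2 = 4·6634, i.e. γ^4 - 490γ^2 + 60025 - 26536 = 0, i.e. γ^4 - 490γ^2 + 33489 = 0. So γ is a root of x^4 - 490x^2 + 33489. This polynomial is irreducible over Q: it has no rational root (each ±√214 ± √31 is irrational), and any factorization into two quadratics over Q would force √(6634) ∈ Q (pairing opposite roots) or √214, √31 ∈ Q (other pairings), all impossible. Hence [Q(γ):Q] = 4 = [Q(√214, √31):Q], so Q(γ) = Q(√214, √31).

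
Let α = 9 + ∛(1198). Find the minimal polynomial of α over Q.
m_α(x) = x^3 - 27x^2 + 243x - 1927

Set β = α - 9 = ∛(1198), so β^3 = 1198. Then (α - 9)^3 - 1198 = 0, i.e. α is a root of g(x) = (x - 9)^3 - 1198 = x^3 - 27x^2 + 243x - 1927. Since g(x) = h(x - 9) where h(x) = x^3 - 1198, and h is irreducible over Q (because 1198 is not a perfect cube, so h has no rational root, and a monic cubic with no rational root is irreducible), g is also irreducible (irreducibility is preserved under the substitution x → x - 9). Hence m_α(x) = x^3 - 27x^2 + 243x - 1927.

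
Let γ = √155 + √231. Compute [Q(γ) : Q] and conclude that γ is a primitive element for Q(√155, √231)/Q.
[Q(γ) : Q] = 4 (equivalently, Q(γ) = Q(√155, √231))

Obviously Q(γ) ⊆ Q(√155, √231), and [Q(√155, √231):Q] = 4 (since 155, 231 are distinct squarefree integers > 1 with 35805 not a perfect square). To show equality we compute the minimal polynomial of γ. From γ = √155 + √231: γ^2 = 155 + 2√(35805) + 231 = 386 + 2√(35805), so γ^2 - 386 = 2√(35805); squaring, (γ^2 - 386)^2 = 4·35805, i.e. γ^4 - 772γ^2 + 148996 - 143220 = 0, i.e. γ^4 - 772γ^2 + 5776 = 0. So γ is a root of x^4 - 772x^2 + 5776. This polynomial is irreducible over Q: it has no rational root (each ±√155 ± √231 is irrational), and any factorization into two quadratics over Q would force √(35805) ∈ Q (pairing opposite roots) or √155, √231 ∈ Q (other pairings), all impossible. Hence [Q(γ):Q] = 4 = [Q(√155, √231):Q], so Q(γ) = Q(√155, √231).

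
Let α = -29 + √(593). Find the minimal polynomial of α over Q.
m_α(x) = x^2 + 58x + 248

From α + 29 = √(593), squaring gives (α + 29)^2 = 593, i.e. α^2 + 58α + 841 = 593, so α^2 + 58α + 248 = 0. The discriminant of x^2 + 58x + 248 is (58)^2 - 4·(248) = 3364 - 992 = 2372, and 4·(593) is not a perfect square in Q since 593 is squarefree and ≠ 1. Hence x^2 + 58x + 248 is irreducible over Q and is the minimal polynomial of α.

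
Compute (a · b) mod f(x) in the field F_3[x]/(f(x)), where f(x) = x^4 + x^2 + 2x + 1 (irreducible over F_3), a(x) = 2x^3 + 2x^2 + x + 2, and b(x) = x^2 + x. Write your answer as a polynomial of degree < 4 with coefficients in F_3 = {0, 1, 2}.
a · b ≡ x^3 + x^2 + x + 2 (mod f(x))

Multiply in F_3[x]: a(x)·b(x) = (2x^3 + 2x^2 + x + 2)·(x^2 + x) = 2x^5 + x^4 + 2x. This has degree ≥ 4, so divide by f(x) over F_3: 2x^5 + x^4 + 2x = (2x + 1)·(x^4 + x^2 + 2x + 1) + (x^3 + x^2 + x + 2). Hence a·b ≡ x^3 + x^2 + x + 2 (mod f). (F_3[x]/(f) is a field with 3^4 = 81 elements since f is irreducible of degree 4.)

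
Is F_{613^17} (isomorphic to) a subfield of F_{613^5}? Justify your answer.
No: F_{613^17} is not a subfield of F_{613^5}

F_{p^m} embeds in F_{p^n} iff m | n. Here 17 ∤ 5 (since 5 = 0·17 + 5 with remainder 5 ≠ 0), so F_{613^17} is not a subfield of F_{613^5}. Equivalently: if it were, the tower law would give 17 = [F_{613^17}:F_613] dividing [F_{613^5}:F_613] = 5, contradiction.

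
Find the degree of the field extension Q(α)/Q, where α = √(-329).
[Q(α):Q] = 2

[Q(α):Q] equals the degree of the minimal polynomial of α. Here α^2 = -329 and x^2 + 329 is irreducible (d = -329 is squarefree, ≠ 1, hence not a square), so deg(m_α) = 2. Thus [Q(α):Q] = 2.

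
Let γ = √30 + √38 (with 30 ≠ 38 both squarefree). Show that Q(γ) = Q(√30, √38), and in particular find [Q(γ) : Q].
[Q(γ) : Q] = 4 (equivalently, Q(γ) = Q(√30, √38))

Obviously Q(γ) ⊆ Q(√30, √38), and [Q(√30, √38):Q] = 4 (since 30, 38 are distinct squarefree integers > 1 with 1140 not a perfect square). To show equality we compute the minimal polynomial of γ. From γ = √30 + √38: γ^2 = 30 + 2√(1140) + 38 = 68 + 2√(1140), so γ^2 - 68 = 2√(1140); squaring, (γ^2 - 68)^2 = 4·1140, i.e. γ^4 - 136γ^2 + 4624 - 4560 = 0, i.e. γ^4 - 136γ^2 + 64 = 0. So γ is a root of x^4 - 136x^2 + 64. This polynomial is irreducible over Q: it has no rational root (each ±√30 ± √38 is irrational), and any factorization into two quadratics over Q would force √(1140) ∈ Q (pairing opposite roots) or √30, √38 ∈ Q (other pairings), all impossible. Hence [Q(γ):Q] = 4 = [Q(√30, √38):Q], so Q(γ) = Q(√30, √38).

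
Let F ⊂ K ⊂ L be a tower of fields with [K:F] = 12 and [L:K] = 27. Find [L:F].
[L:F] = 324

The tower law says that for any tower of field extensions F ⊂ K ⊂ L with finite degrees, [L:F] = [L:K] · [K:F]. Here this gives [L:F] = 27 · 12 = 324.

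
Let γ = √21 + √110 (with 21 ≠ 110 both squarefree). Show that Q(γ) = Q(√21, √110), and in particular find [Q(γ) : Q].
[Q(γ) : Q] = 4 (equivalently, Q(γ) = Q(√21, √110))

Obviously Q(γ) ⊆ Q(√21, √110), and [Q(√21, √110):Q] = 4 (since 21, 110 are distinct squarefree integers > 1 with 2310 not a perfect square). To show equality we compute the minimal polynomial of γ. From γ = √21 + √110: γ^2 = 21 + 2√(2310) + 110 = 131 + 2√(2310), so γ^2 - 131 = 2√(2310); squaring, (γ^2 - 131)^2 = 4·2310, i.e. γ^4 - 262γ^2 + 17161 - 9240 = 0, i.e. γ^4 - 262γ^2 + 7921 = 0. So γ is a root of x^4 - 262x^2 + 7921. This polynomial is irreducible over Q: it has no rational root (each ±√21 ± √110 is irrational), and any factorization into two quadratics over Q would force √(2310) ∈ Q (pairing opposite roots) or √21, √110 ∈ Q (other pairings), all impossible. Hence [Q(γ):Q] = 4 = [Q(√21, √110):Q], so Q(γ) = Q(√21, √110).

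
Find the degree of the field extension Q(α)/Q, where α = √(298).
[Q(α):Q] = 2

[Q(α):Q] equals the degree of the minimal polynomial of α. Here α^2 = 298 and x^2 - 298 is irreducible (d = 298 is squarefree, ≠ 1, hence not a square), so deg(m_α) = 2. Thus [Q(α):Q] = 2.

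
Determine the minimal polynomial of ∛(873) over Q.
m_α(x) = x^3 - 873

α satisfies α^3 = 873, so x^3 - 873 annihilates α. By the rational root test, a rational root p/q (in lowest terms) of x^3 - 873 would satisfy p^3 = 873 q^3, forcing q = 1 and p^3 = 873; but 873 is not a perfect cube, contradiction. A monic cubic over Q with no rational root is irreducible (any nontrivial factorization would include a linear factor). Hence x^3 - 873 is the minimal polynomial of α, and in particular [Q(α):Q] = 3.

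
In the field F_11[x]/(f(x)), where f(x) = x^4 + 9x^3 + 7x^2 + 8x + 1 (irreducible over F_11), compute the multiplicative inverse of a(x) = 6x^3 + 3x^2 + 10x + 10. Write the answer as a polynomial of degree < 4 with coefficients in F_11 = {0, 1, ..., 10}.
a(x)^(-1) ≡ x^3 + 8x^2 + 8x + 9 (mod f(x))

Since f is irreducible over F_11, F_11[x]/(f) is a field and a(x) ≠ 0 has an inverse. Apply the extended Euclidean algorithm to f(x) and a(x) in F_11[x]: f(x) = (2x + 6)·a(x) + (2x^2 + 5x + 7);  a(x) = (3x + 5)·(2x^2 + 5x + 7) + (8x + 8);  (2x^2 + 5x + 7) = (3x + 10)·(8x + 8) + (4). The last nonzero remainder is the constant 4 = gcd(f, a) in F_11. Back-substituting through the division chain expresses 4 = s(x)·a(x) + t(x)·f(x) with s(x) ≡ 4x^3 + 10x^2 + 10x + 3 (mod f), so (4x^3 + 10x^2 + 10x + 3)·a(x) ≡ 4 (mod f). Multiplying by 4^(-1) ≡ 3 in F_11 gives a(x)^(-1) ≡ 3·(4x^3 + 10x^2 + 10x + 3) ≡ x^3 + 8x^2 + 8x + 9 (mod f). Check: (6x^3 + 3x^2 + 10x + 10)·(x^3 + 8x^2 + 8x + 9) = 6x^6 + 7x^5 + 5x^4 + 3x^3 + 5x + 2 ≡ 1 (mod x^4 + 9x^3 + 7x^2 + 8x + 1).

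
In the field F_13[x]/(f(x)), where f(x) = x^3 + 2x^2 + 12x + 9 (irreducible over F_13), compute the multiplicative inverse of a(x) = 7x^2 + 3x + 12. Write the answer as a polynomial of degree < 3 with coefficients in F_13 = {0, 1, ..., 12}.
a(x)^(-1) ≡ 10x^2 + 4x + 9 (mod f(x))

Since f is irreducible over F_13, F_13[x]/(f) is a field and a(x) ≠ 0 has an inverse. Apply the extended Euclidean algorithm to f(x) and a(x) in F_13[x]: f(x) = (2x + 5)·a(x) + (12x + 1);  a(x) = (6x + 3)·(12x + 1) + (9). The last nonzero remainder is the constant 9 = gcd(f, a) in F_13. Back-substituting through the division chain expresses 9 = s(x)·a(x) + t(x)·f(x) with s(x) ≡ 12x^2 + 10x + 3 (mod f), so (12x^2 + 10x + 3)·a(x) ≡ 9 (mod f). Multiplying by 9^(-1) ≡ 3 in F_13 gives a(x)^(-1) ≡ 3·(12x^2 + 10x + 3) ≡ 10x^2 + 4x + 9 (mod f). Check: (7x^2 + 3x + 12)·(10x^2 + 4x + 9) = 5x^4 + 6x^3 + 10x + 4 ≡ 1 (mod x^3 + 2x^2 + 12x + 9).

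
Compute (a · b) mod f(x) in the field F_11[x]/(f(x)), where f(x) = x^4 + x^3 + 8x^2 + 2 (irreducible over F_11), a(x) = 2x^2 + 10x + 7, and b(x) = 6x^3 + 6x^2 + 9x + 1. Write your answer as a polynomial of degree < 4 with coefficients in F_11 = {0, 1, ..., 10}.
a · b ≡ 8x^3 + 6x^2 + 5x + 8 (mod f(x))

Multiply in F_11[x]: a(x)·b(x) = (2x^2 + 10x + 7)·(6x^3 + 6x^2 + 9x + 1) = x^5 + 6x^4 + 10x^3 + 2x^2 + 7x + 7. This has degree ≥ 4, so divide by f(x) over F_11: x^5 + 6x^4 + 10x^3 + 2x^2 + 7x + 7 = (x + 5)·(x^4 + x^3 + 8x^2 + 2) + (8x^3 + 6x^2 + 5x + 8). Hence a·b ≡ 8x^3 + 6x^2 + 5x + 8 (mod f). (F_11[x]/(f) is a field with 11^4 = 14641 elements since f is irreducible of degree 4.)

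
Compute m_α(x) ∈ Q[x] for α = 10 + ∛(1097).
m_α(x) = x^3 - 30x^2 + 300x - 2097

Set β = α - 10 = ∛(1097), so β^3 = 1097. Then (α - 10)^3 - 1097 = 0, i.e. α is a root of g(x) = (x - 10)^3 - 1097 = x^3 - 30x^2 + 300x - 2097. Since g(x) = h(x - 10) where h(x) = x^3 - 1097, and h is irreducible over Q (because 1097 is not a perfect cube, so h has no rational root, and a monic cubic with no rational root is irreducible), g is also irreducible (irreducibility is preserved under the substitution x → x - 10). Hence m_α(x) = x^3 - 30x^2 + 300x - 2097.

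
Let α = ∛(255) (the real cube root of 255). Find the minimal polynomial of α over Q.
m_α(x) = x^3 - 255

α satisfies α^3 = 255, so x^3 - 255 annihilates α. By the rational root test, a rational root p/q (in lowest terms) of x^3 - 255 would satisfy p^3 = 255 q^3, forcing q = 1 and p^3 = 255; but 255 is not a perfect cube, contradiction. A monic cubic over Q with no rational root is irreducible (any nontrivial factorization would include a linear factor). Hence x^3 - 255 is the minimal polynomial of α, and in particular [Q(α):Q] = 3.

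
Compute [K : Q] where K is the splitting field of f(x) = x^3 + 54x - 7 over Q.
[K : Q] = 6

By the rational root test, any rational root of the monic integer polynomial f(x) = x^3 + 54x - 7 must be an integer dividing the constant term -7, i.e. one of ±{1, 7}. Evaluating: f(1) = 48, f(-1) = -62, f(7) = 714, f(-7) = -728; none is 0, so f has no rational root and is therefore irreducible over Q (a cubic with no linear factor over a field is irreducible). For an irreducible cubic, the Galois group is A_3 or S_3 according as the discriminant disc(f) = -4a^3 - 27b^2 = -4·(54)^3 - 27·(-7)^2 = -631179 is or is not a square in Q. Here disc(f) = -631179 is not a perfect square in Q, so the Galois group of f over Q is not contained in A_3 and must be all of S_3. The splitting field has degree |S_3| = 6 over Q, so [K : Q] = 6.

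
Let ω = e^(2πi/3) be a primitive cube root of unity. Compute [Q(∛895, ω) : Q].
[Q(∛895, ω) : Q] = 6

[Q(∛895):Q] = 3 (min poly x^3 - 895, irreducible since 895 is not a perfect cube). [Q(ω):Q] = 2 (min poly x^2 + x + 1). Since Q(∛895) ⊂ R and ω ∉ R, we have ω ∉ Q(∛895), so x^2 + x + 1 remains irreducible over Q(∛895) and [Q(∛895, ω) : Q(∛895)] = 2. By the tower law, [Q(∛895, ω) : Q] = 3 · 2 = 6. (In fact Q(∛895, ω) is the splitting field of x^3 - 895 over Q.)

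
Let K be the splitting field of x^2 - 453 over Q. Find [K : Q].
[K : Q] = 2

f(x) = x^2 - 453 factors as (x - √453)(x + √453). The splitting field is K = Q(√453). Since 453 is squarefree and > 1, it is not a perfect square, so x^2 - 453 is irreducible over Q and [Q(√453) : Q] = 2. Hence [K : Q] = 2.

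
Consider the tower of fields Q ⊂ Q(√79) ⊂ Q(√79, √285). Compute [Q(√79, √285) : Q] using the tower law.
[Q(√79, √285) : Q] = 4

[Q(√79):Q] = 2 (min poly x^2 - 79, irreducible since 79 is squarefree > 1). For the top step, suppose √285 ∈ Q(√79), say √285 = c + d√79 with c, d ∈ Q. Squaring: 285 = c^2 + 79d^2 + 2cd√79. Since √79 ∉ Q this forces 2cd = 0. If d = 0 then √285 = c ∈ Q, contradicting 285 squarefree > 1. If c = 0 then 285 = 79d^2, so 79·285 = (79d)^2 is a perfect square in Q — but 79·285 = 22515 is not a perfect square (since 79 and 285 are distinct squarefree integers). Contradiction. Hence √285 ∉ Q(√79), so x^2 - 285 stays irreducible over Q(√79) and [Q(√79, √285) : Q(√79)] = 2. By the tower law, [Q(√79, √285) : Q] = 2 · 2 = 4.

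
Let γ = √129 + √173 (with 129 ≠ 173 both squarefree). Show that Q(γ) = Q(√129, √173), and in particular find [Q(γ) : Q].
[Q(γ) : Q] = 4 (equivalently, Q(γ) = Q(√129, √173))

Obviously Q(γ) ⊆ Q(√129, √173), and [Q(√129, √173):Q] = 4 (since 129, 173 are distinct squarefree integers > 1 with 22317 not a perfect square). To show equality we compute the minimal polynomial of γ. From γ = √129 + √173: γ^2 = 129 + 2√(22317) + 173 = 302 + 2√(22317), so γ^2 - 302 = 2√(22317); squaring, (γ^2 - 302)^2 = 4·22317, i.e. γ^4 - 604γ^2 + 91204 - 89268 = 0, i.e. γ^4 - 604γ^2 + 1936 = 0. So γ is a root of x^4 - 604x^2 + 1936. This polynomial is irreducible over Q: it has no rational root (each ±√129 ± √173 is irrational), and any factorization into two quadratics over Q would force √(22317) ∈ Q (pairing opposite roots) or √129, √173 ∈ Q (other pairings), all impossible. Hence [Q(γ):Q] = 4 = [Q(√129, √173):Q], so Q(γ) = Q(√129, √173).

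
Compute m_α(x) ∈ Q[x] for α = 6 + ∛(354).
m_α(x) = x^3 - 18x^2 + 108x - 570

Set β = α - 6 = ∛(354), so β^3 = 354. Then (α - 6)^3 - 354 = 0, i.e. α is a root of g(x) = (x - 6)^3 - 354 = x^3 - 18x^2 + 108x - 570. Since g(x) = h(x - 6) where h(x) = x^3 - 354, and h is irreducible over Q (because 354 is not a perfect cube, so h has no rational root, and a monic cubic with no rational root is irreducible), g is also irreducible (irreducibility is preserved under the substitution x → x - 6). Hence m_α(x) = x^3 - 18x^2 + 108x - 570.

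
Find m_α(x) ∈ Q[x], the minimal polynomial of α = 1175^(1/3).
m_α(x) = x^3 - 1175

α satisfies α^3 = 1175, so x^3 - 1175 annihilates α. By the rational root test, a rational root p/q (in lowest terms) of x^3 - 1175 would satisfy p^3 = 1175 q^3, forcing q = 1 and p^3 = 1175; but 1175 is not a perfect cube, contradiction. A monic cubic over Q with no rational root is irreducible (any nontrivial factorization would include a linear factor). Hence x^3 - 1175 is the minimal polynomial of α, and in particular [Q(α):Q] = 3.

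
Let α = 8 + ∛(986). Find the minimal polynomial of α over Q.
m_α(x) = x^3 - 24x^2 + 192x - 1498

Set β = α - 8 = ∛(986), so β^3 = 986. Then (α - 8)^3 - 986 = 0, i.e. α is a root of g(x) = (x - 8)^3 - 986 = x^3 - 24x^2 + 192x - 1498. Since g(x) = h(x - 8) where h(x) = x^3 - 986, and h is irreducible over Q (because 986 is not a perfect cube, so h has no rational root, and a monic cubic with no rational root is irreducible), g is also irreducible (irreducibility is preserved under the substitution x → x - 8). Hence m_α(x) = x^3 - 24x^2 + 192x - 1498.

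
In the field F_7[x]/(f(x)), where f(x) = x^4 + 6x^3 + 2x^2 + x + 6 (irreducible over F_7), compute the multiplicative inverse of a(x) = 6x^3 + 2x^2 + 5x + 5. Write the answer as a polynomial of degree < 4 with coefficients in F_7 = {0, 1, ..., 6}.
a(x)^(-1) ≡ 5x^3 + x^2 + 3x + 1 (mod f(x))

Since f is irreducible over F_7, F_7[x]/(f) is a field and a(x) ≠ 0 has an inverse. Apply the extended Euclidean algorithm to f(x) and a(x) in F_7[x]: f(x) = (6x + 6)·a(x) + (2x^2 + 4x + 4);  a(x) = (3x + 2)·(2x^2 + 4x + 4) + (6x + 4);  (2x^2 + 4x + 4) = (5x + 2)·(6x + 4) + (3). The last nonzero remainder is the constant 3 = gcd(f, a) in F_7. Back-substituting through the division chain expresses 3 = s(x)·a(x) + t(x)·f(x) with s(x) ≡ x^3 + 3x^2 + 2x + 3 (mod f), so (x^3 + 3x^2 + 2x + 3)·a(x) ≡ 3 (mod f). Multiplying by 3^(-1) ≡ 5 in F_7 gives a(x)^(-1) ≡ 5·(x^3 + 3x^2 + 2x + 3) ≡ 5x^3 + x^2 + 3x + 1 (mod f). Check: (6x^3 + 2x^2 + 5x + 5)·(5x^3 + x^2 + 3x + 1) = 2x^6 + 2x^5 + 3x^4 + x^2 + 6x + 5 ≡ 1 (mod x^4 + 6x^3 + 2x^2 + x + 6).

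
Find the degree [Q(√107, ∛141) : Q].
[Q(√107, ∛141) : Q] = 6

Let L = Q(√107, ∛141). Since Q(√107) ⊂ L and [Q(√107):Q] = 2, the tower law gives 2 | [L:Q]. Likewise Q(∛141) ⊂ L with [Q(∛141):Q] = 3 (because 141 is not a perfect cube), so 3 | [L:Q]. As gcd(2,3) = 1, [L:Q] is divisible by 6. Conversely L is generated over Q by √107 and ∛141, so [L:Q] ≤ 2·3 = 6. Therefore [Q(√107, ∛141) : Q] = 6.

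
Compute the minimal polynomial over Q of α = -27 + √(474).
m_α(x) = x^2 + 54x + 255

From α + 27 = √(474), squaring gives (α + 27)^2 = 474, i.e. α^2 + 54α + 729 = 474, so α^2 + 54α + 255 = 0. The discriminant of x^2 + 54x + 255 is (54)^2 - 4·(255) = 2916 - 1020 = 1896, and 4·(474) is not a perfect square in Q since 474 is squarefree and ≠ 1. Hence x^2 + 54x + 255 is irreducible over Q and is the minimal polynomial of α.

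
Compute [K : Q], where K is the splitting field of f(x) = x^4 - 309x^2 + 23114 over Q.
[K : Q] = 4

Solving the quadratic in x^2: x^2 = (309 ± √(309^2 - 4·23114))/2 = (309 ± √3025)/2 = (309 ± 55)/2, giving x^2 = 127 or x^2 = 182. So f(x) = (x^2 - 127)(x^2 - 182) and the roots of f are ±√127, ±√182. Hence the splitting field is K = Q(√127, √182). Since 127 and 182 are distinct squarefree integers > 1, their product 23114 is not a perfect square, so √182 ∉ Q(√127). By the tower law [K:Q] = [Q(√127,√182):Q(√127)] · [Q(√127):Q] = 2 · 2 = 4.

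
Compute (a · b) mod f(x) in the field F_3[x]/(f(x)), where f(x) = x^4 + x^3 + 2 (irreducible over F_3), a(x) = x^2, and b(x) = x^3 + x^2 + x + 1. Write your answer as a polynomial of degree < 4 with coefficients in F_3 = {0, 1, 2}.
a · b ≡ x^3 + x^2 + x (mod f(x))

Multiply in F_3[x]: a(x)·b(x) = (x^2)·(x^3 + x^2 + x + 1) = x^5 + x^4 + x^3 + x^2. This has degree ≥ 4, so divide by f(x) over F_3: x^5 + x^4 + x^3 + x^2 = (x)·(x^4 + x^3 + 2) + (x^3 + x^2 + x). Hence a·b ≡ x^3 + x^2 + x (mod f). (F_3[x]/(f) is a field with 3^4 = 81 elements since f is irreducible of degree 4.)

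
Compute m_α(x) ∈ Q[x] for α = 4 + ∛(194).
m_α(x) = x^3 - 12x^2 + 48x - 258

Set β = α - 4 = ∛(194), so β^3 = 194. Then (α - 4)^3 - 194 = 0, i.e. α is a root of g(x) = (x - 4)^3 - 194 = x^3 - 12x^2 + 48x - 258. Since g(x) = h(x - 4) where h(x) = x^3 - 194, and h is irreducible over Q (because 194 is not a perfect cube, so h has no rational root, and a monic cubic with no rational root is irreducible), g is also irreducible (irreducibility is preserved under the substitution x → x - 4). Hence m_α(x) = x^3 - 12x^2 + 48x - 258.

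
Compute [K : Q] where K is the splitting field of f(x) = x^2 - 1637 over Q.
[K : Q] = 2

f(x) = x^2 - 1637 factors as (x - √1637)(x + √1637). The splitting field is K = Q(√1637). Since 1637 is squarefree and > 1, it is not a perfect square, so x^2 - 1637 is irreducible over Q and [Q(√1637) : Q] = 2. Hence [K : Q] = 2.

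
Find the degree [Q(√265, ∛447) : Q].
[Q(√265, ∛447) : Q] = 6

Let L = Q(√265, ∛447). Since Q(√265) ⊂ L and [Q(√265):Q] = 2, the tower law gives 2 | [L:Q]. Likewise Q(∛447) ⊂ L with [Q(∛447):Q] = 3 (because 447 is not a perfect cube), so 3 | [L:Q]. As gcd(2,3) = 1, [L:Q] is divisible by 6. Conversely L is generated over Q by √265 and ∛447, so [L:Q] ≤ 2·3 = 6. Therefore [Q(√265, ∛447) : Q] = 6.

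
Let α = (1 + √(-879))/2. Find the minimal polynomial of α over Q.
m_α(x) = x^2 - x + 220

From 2α - 1 = √(-879), squaring gives (2α - 1)^2 = -879, i.e. 4α^2 - 4α + 1 = -879, so α^2 - α + (1 + 879)/4 = 0. Since -879 ≡ 1 (mod 4), (1 + 879)/4 = 220 ∈ Z. The polynomial x^2 - x + 220 has discriminant 1 - 4·(220) = -879, which is not a perfect square in Q (d = -879 is squarefree and ≠ 1), so x^2 - x + 220 is irreducible over Q. It is the minimal polynomial of α.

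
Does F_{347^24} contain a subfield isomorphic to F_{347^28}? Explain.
No: F_{347^28} is not a subfield of F_{347^24}

F_{p^m} embeds in F_{p^n} iff m | n. Here 28 ∤ 24 (since 24 = 0·28 + 24 with remainder 24 ≠ 0), so F_{347^28} is not a subfield of F_{347^24}. Equivalently: if it were, the tower law would give 28 = [F_{347^28}:F_347] dividing [F_{347^24}:F_347] = 24, contradiction.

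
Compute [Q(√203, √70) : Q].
[Q(√203, √70) : Q] = 4

[Q(√203):Q] = 2 (min poly x^2 - 203, irreducible since 203 is squarefree > 1). For the top step, suppose √70 ∈ Q(√203), say √70 = c + d√203 with c, d ∈ Q. Squaring: 70 = c^2 + 203d^2 + 2cd√203. Since √203 ∉ Q this forces 2cd = 0. If d = 0 then √70 = c ∈ Q, contradicting 70 squarefree > 1. If c = 0 then 70 = 203d^2, so 203·70 = (203d)^2 is a perfect square in Q — but 203·70 = 14210 is not a perfect square (since 203 and 70 are distinct squarefree integers). Contradiction. Hence √70 ∉ Q(√203), so x^2 - 70 stays irreducible over Q(√203) and [Q(√203, √70) : Q(√203)] = 2. By the tower law, [Q(√203, √70) : Q] = 2 · 2 = 4.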